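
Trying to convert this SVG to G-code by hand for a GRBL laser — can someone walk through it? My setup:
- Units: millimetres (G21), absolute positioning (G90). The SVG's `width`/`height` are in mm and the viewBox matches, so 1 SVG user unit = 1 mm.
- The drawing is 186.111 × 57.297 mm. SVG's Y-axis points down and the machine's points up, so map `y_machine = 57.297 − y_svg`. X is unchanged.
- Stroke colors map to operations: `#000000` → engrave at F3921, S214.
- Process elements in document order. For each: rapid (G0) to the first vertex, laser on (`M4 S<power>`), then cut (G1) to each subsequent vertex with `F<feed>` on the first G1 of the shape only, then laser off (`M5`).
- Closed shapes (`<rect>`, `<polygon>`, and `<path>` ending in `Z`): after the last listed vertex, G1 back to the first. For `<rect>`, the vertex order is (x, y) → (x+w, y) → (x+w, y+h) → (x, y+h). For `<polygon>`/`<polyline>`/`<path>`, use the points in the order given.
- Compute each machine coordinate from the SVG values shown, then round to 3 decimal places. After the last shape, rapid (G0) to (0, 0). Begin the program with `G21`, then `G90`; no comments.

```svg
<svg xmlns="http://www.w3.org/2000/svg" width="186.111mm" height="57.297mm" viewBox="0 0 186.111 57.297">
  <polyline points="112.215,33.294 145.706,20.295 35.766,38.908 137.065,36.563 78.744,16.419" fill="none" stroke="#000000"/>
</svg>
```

viewBox `0 0 186.111 57.297` with mm width/height → 1 unit = 1 mm. Flip: y_m = 57.297 − y_svg.

**Shape 1** — `<polyline>` open polyline, stroke `#000000` → engrave (S214, F3921). Machine vertices: (112.215,24.003) → (145.706,37.002) → (35.766,18.389) → (137.065,20.734) → (78.744,40.878). Open path.

G21
G90
G0 X112.215 Y24.003
M4 S214
G1 X145.706 Y37.002 F3921
G1 X35.766 Y18.389
G1 X137.065 Y20.734
G1 X78.744 Y40.878
M5
G0 X0.000 Y0.000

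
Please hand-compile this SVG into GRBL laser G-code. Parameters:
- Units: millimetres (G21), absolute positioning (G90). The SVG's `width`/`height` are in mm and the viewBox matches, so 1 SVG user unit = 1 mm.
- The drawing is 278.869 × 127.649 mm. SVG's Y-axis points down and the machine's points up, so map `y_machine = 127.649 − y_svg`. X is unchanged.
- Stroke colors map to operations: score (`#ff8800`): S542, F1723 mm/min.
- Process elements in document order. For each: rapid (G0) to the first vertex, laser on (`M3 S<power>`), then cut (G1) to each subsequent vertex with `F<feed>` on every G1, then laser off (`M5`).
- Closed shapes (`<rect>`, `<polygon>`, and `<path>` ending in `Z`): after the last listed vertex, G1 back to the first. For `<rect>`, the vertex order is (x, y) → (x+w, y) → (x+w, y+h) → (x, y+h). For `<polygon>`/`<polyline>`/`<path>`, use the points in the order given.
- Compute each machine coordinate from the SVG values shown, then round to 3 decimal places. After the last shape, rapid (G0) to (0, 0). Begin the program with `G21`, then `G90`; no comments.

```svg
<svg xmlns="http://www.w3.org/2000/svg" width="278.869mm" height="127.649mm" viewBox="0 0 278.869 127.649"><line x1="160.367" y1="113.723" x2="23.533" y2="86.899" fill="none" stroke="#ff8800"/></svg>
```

G21
G90
G0 X160.367 Y13.926
M3 S542
G1 X23.533 Y40.750 F1723
M5
G0 X0.000 Y0.000

Since the viewBox matches the mm dimensions, user units are millimetres directly. The only transform is the Y-flip y_m = 127.649 − y_svg.

Shape 1 is a line segment drawn with `<line>`. Its stroke #ff8800 means score at S542, F1723. After flipping Y the toolpath is (160.367,13.926) → (23.533,40.750).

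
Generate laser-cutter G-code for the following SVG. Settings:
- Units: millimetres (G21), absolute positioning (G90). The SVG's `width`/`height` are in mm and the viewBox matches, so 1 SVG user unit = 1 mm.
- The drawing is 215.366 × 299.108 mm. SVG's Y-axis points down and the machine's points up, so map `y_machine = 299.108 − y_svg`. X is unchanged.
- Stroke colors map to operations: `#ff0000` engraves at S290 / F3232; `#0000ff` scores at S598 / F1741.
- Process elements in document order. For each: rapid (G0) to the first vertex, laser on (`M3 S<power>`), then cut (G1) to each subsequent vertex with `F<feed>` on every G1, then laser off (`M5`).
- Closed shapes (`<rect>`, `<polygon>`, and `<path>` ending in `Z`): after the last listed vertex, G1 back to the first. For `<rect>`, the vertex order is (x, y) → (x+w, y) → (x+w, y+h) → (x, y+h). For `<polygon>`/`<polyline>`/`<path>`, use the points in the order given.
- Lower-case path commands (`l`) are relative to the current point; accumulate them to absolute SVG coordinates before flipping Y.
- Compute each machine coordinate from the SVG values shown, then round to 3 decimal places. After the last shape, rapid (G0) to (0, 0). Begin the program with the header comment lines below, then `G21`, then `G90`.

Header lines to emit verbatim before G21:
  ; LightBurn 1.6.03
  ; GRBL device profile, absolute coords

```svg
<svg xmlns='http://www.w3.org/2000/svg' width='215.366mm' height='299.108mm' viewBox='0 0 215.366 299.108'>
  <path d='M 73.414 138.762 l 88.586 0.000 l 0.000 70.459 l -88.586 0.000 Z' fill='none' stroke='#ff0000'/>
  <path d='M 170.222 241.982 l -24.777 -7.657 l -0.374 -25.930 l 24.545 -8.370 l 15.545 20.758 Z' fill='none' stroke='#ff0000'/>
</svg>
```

Since the viewBox matches the mm dimensions, user units are millimetres directly. The only transform is the Y-flip y_m = 299.108 − y_svg.

Shape 1 is a rectangle drawn with `<path>`. Its stroke #ff0000 means engrave at S290, F3232. After flipping Y the toolpath is (73.414,160.346) → (162.000,160.346) → (162.000,89.887) → (73.414,89.887) → (73.414,160.346), returning to the start.

Shape 2 is a regular polygon drawn with `<path>`. Its stroke #ff0000 means engrave at S290, F3232. After flipping Y the toolpath is (170.222,57.126) → (145.445,64.783) → (145.071,90.713) → (169.616,99.083) → (185.161,78.325) → (170.222,57.126), returning to the start.

; LightBurn 1.6.03
; GRBL device profile, absolute coords
G21
G90
G0 X73.414 Y160.346
M3 S290
G1 X162.000 Y160.346 F3232
G1 X162.000 Y89.887 F3232
G1 X73.414 Y89.887 F3232
G1 X73.414 Y160.346 F3232
M5
G0 X170.222 Y57.126
M3 S290
G1 X145.445 Y64.783 F3232
G1 X145.071 Y90.713 F3232
G1 X169.616 Y99.083 F3232
G1 X185.161 Y78.325 F3232
G1 X170.222 Y57.126 F3232
M5
G0 X0.000 Y0.000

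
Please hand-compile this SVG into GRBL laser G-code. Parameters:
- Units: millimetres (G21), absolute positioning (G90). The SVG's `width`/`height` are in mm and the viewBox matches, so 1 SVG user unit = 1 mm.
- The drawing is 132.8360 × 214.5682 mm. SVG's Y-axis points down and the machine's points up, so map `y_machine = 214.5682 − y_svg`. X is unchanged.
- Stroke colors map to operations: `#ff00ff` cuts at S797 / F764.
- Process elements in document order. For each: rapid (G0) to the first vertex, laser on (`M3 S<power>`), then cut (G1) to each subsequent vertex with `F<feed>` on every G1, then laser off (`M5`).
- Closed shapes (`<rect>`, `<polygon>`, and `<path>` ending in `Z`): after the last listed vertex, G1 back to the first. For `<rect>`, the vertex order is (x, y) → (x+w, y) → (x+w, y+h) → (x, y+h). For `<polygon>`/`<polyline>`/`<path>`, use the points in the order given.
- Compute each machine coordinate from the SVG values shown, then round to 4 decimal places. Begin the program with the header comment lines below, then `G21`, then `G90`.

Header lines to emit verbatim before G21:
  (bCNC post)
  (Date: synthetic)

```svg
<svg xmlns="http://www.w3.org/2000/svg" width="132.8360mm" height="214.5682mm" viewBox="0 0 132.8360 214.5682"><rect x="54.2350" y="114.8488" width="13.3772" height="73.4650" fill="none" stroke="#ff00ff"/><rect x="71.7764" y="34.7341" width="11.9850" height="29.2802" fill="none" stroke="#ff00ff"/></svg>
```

(bCNC post)
(Date: synthetic)
G21
G90
G0 X54.2350 Y99.7194
M3 S797
G1 X67.6122 Y99.7194 F764
G1 X67.6122 Y26.2544 F764
G1 X54.2350 Y26.2544 F764
G1 X54.2350 Y99.7194 F764
M5
G0 X71.7764 Y179.8341
M3 S797
G1 X83.7614 Y179.8341 F764
G1 X83.7614 Y150.5539 F764
G1 X71.7764 Y150.5539 F764
G1 X71.7764 Y179.8341 F764
M5

1 u = 1 mm; y_m = 214.5682 − y.

[1] `<rect>` rectangle, #ff00ff→cut S797 F764: (54.2350,99.7194) → (67.6122,99.7194) → (67.6122,26.2544) → (54.2350,26.2544) → (54.2350,99.7194) (closed)

[2] `<rect>` rectangle, #ff00ff→cut S797 F764: (71.7764,179.8341) → (83.7614,179.8341) → (83.7614,150.5539) → (71.7764,150.5539) → (71.7764,179.8341) (closed)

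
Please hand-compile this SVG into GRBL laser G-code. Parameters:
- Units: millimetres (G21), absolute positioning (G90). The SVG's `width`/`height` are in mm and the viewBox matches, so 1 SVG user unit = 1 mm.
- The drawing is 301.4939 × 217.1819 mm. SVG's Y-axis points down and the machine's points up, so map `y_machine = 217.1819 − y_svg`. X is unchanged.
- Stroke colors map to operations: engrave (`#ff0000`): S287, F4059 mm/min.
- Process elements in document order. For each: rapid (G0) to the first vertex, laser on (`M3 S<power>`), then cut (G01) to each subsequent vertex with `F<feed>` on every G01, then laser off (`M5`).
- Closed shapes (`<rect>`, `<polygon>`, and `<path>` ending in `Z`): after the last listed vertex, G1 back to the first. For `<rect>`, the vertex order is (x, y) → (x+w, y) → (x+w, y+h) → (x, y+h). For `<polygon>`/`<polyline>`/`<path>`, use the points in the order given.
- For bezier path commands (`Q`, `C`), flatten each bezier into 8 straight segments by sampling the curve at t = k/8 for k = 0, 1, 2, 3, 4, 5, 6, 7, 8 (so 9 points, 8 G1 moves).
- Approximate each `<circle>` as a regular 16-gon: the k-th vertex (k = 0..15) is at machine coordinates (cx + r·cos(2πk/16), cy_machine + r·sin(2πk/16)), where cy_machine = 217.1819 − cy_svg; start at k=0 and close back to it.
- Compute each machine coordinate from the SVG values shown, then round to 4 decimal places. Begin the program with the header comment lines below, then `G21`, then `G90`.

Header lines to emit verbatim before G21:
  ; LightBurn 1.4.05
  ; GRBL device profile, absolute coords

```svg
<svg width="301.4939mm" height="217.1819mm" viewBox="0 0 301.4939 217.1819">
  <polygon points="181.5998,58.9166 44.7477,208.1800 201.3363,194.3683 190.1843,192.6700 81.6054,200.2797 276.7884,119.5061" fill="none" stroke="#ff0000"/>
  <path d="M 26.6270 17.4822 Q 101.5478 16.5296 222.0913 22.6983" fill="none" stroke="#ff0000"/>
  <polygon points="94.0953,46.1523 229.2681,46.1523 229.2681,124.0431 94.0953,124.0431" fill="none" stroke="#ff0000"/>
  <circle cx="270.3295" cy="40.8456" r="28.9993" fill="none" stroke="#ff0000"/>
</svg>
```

; LightBurn 1.4.05
; GRBL device profile, absolute coords
G21
G90
G0 X181.5998 Y158.2653
M3 S287
G01 X44.7477 Y9.0019 F4059
G01 X201.3363 Y22.8136 F4059
G01 X190.1843 Y24.5119 F4059
G01 X81.6054 Y16.9022 F4059
G01 X276.7884 Y97.6758 F4059
G01 X181.5998 Y158.2653 F4059
M5
G0 X26.6270 Y199.6997
M3 S287
G01 X46.0701 Y199.8266 F4059
G01 X66.9388 Y199.7309 F4059
G01 X89.2333 Y199.4127 F4059
G01 X112.9535 Y198.8720 F4059
G01 X138.0994 Y198.1087 F4059
G01 X164.6710 Y197.1229 F4059
G01 X192.6683 Y195.9145 F4059
G01 X222.0913 Y194.4836 F4059
M5
G0 X94.0953 Y171.0296
M3 S287
G01 X229.2681 Y171.0296 F4059
G01 X229.2681 Y93.1388 F4059
G01 X94.0953 Y93.1388 F4059
G01 X94.0953 Y171.0296 F4059
M5
G0 X299.3288 Y176.3363
M3 S287
G01 X297.1214 Y187.4339 F4059
G01 X290.8351 Y196.8419 F4059
G01 X281.4271 Y203.1282 F4059
G01 X270.3295 Y205.3356 F4059
G01 X259.2319 Y203.1282 F4059
G01 X249.8239 Y196.8419 F4059
G01 X243.5376 Y187.4339 F4059
G01 X241.3302 Y176.3363 F4059
G01 X243.5376 Y165.2387 F4059
G01 X249.8239 Y155.8307 F4059
G01 X259.2319 Y149.5444 F4059
G01 X270.3295 Y147.3370 F4059
G01 X281.4271 Y149.5444 F4059
G01 X290.8351 Y155.8307 F4059
G01 X297.1214 Y165.2387 F4059
G01 X299.3288 Y176.3363 F4059
M5

Since the viewBox matches the mm dimensions, user units are millimetres directly. The only transform is the Y-flip y_m = 217.1819 − y_svg.

Shape 1 is a closed polygon drawn with `<polygon>`. Its stroke #ff0000 means engrave at S287, F4059. After flipping Y the toolpath is (181.5998,158.2653) → (44.7477,9.0019) → (201.3363,22.8136) → (190.1843,24.5119) → (81.6054,16.9022) → (276.7884,97.6758) → (181.5998,158.2653), returning to the start.

Shape 2 is a quadratic bezier drawn with `<path>`. Its stroke #ff0000 means engrave at S287, F4059. After flipping Y the toolpath is (26.6270,199.6997) → (46.0701,199.8266) → (66.9388,199.7309) → (89.2333,199.4127) → (112.9535,198.8720) → (138.0994,198.1087) → (164.6710,197.1229) → (192.6683,195.9145) → (222.0913,194.4836).

Shape 3 is a rectangle drawn with `<polygon>`. Its stroke #ff0000 means engrave at S287, F4059. After flipping Y the toolpath is (94.0953,171.0296) → (229.2681,171.0296) → (229.2681,93.1388) → (94.0953,93.1388) → (94.0953,171.0296), returning to the start.

Shape 4 is a circle drawn with `<circle>`. Its stroke #ff0000 means engrave at S287, F4059. After flipping Y the toolpath is (299.3288,176.3363) → (297.1214,187.4339) → (290.8351,196.8419) → (281.4271,203.1282) → (270.3295,205.3356) → (259.2319,203.1282) → (249.8239,196.8419) → (243.5376,187.4339) → (241.3302,176.3363) → (243.5376,165.2387) → (249.8239,155.8307) → (259.2319,149.5444) → (270.3295,147.3370) → (281.4271,149.5444) → (290.8351,155.8307) → (297.1214,165.2387) → (299.3288,176.3363), returning to the start.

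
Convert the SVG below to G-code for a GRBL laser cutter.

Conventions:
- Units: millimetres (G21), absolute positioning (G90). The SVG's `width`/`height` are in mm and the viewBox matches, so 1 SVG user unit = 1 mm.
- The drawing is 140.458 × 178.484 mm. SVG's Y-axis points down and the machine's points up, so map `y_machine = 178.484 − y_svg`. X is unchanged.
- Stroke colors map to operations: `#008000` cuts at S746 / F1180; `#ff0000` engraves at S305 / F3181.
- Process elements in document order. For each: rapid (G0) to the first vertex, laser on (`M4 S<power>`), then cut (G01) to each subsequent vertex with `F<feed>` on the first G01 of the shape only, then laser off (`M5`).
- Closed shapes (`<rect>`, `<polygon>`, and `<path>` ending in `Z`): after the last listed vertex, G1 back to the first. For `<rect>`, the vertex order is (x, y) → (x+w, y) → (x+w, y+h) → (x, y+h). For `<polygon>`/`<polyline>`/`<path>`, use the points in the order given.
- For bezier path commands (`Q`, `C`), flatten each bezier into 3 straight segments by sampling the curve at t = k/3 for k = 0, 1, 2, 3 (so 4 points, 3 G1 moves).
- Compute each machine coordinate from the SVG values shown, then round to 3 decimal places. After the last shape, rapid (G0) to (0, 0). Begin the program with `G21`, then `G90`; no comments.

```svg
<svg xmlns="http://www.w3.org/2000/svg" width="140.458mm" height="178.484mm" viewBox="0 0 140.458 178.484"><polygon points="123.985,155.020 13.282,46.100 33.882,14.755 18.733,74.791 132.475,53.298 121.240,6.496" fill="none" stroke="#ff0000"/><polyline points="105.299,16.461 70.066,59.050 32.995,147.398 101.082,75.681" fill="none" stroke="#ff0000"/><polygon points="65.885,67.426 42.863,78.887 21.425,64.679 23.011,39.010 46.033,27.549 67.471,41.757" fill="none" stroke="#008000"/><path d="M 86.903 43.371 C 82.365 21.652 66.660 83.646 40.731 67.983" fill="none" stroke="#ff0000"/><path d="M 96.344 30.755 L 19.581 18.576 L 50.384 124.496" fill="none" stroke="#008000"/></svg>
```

G21
G90
G0 X123.985 Y23.464
M4 S305
G01 X13.282 Y132.384 F3181
G01 X33.882 Y163.729
G01 X18.733 Y103.693
G01 X132.475 Y125.186
G01 X121.240 Y171.988
G01 X123.985 Y23.464
M5
G0 X105.299 Y162.023
M4 S305
G01 X70.066 Y119.434 F3181
G01 X32.995 Y31.086
G01 X101.082 Y102.803
M5
G0 X65.885 Y111.058
M4 S746
G01 X42.863 Y99.597 F1180
G01 X21.425 Y113.805
G01 X23.011 Y139.474
G01 X46.033 Y150.935
G01 X67.471 Y136.727
G01 X65.885 Y111.058
M5
G0 X86.903 Y135.113
M4 S305
G01 X78.678 Y134.904 F3181
G01 X63.217 Y114.747
G01 X40.731 Y110.501
M5
G0 X96.344 Y147.729
M4 S746
G01 X19.581 Y159.908 F1180
G01 X50.384 Y53.988
M5
G0 X0.000 Y0.000

Since the viewBox matches the mm dimensions, user units are millimetres directly. The only transform is the Y-flip y_m = 178.484 − y_svg.

Shape 1 is a closed polygon drawn with `<polygon>`. Its stroke #ff0000 means engrave at S305, F3181. After flipping Y the toolpath is (123.985,23.464) → (13.282,132.384) → (33.882,163.729) → (18.733,103.693) → (132.475,125.186) → (121.240,171.988) → (123.985,23.464), returning to the start.

Shape 2 is a open polyline drawn with `<polyline>`. Its stroke #ff0000 means engrave at S305, F3181. After flipping Y the toolpath is (105.299,162.023) → (70.066,119.434) → (32.995,31.086) → (101.082,102.803).

Shape 3 is a regular polygon drawn with `<polygon>`. Its stroke #008000 means cut at S746, F1180. After flipping Y the toolpath is (65.885,111.058) → (42.863,99.597) → (21.425,113.805) → (23.011,139.474) → (46.033,150.935) → (67.471,136.727) → (65.885,111.058), returning to the start.

Shape 4 is a cubic bezier drawn with `<path>`. Its stroke #ff0000 means engrave at S305, F3181. After flipping Y the toolpath is (86.903,135.113) → (78.678,134.904) → (63.217,114.747) → (40.731,110.501).

Shape 5 is a open polyline drawn with `<path>`. Its stroke #008000 means cut at S746, F1180. After flipping Y the toolpath is (96.344,147.729) → (19.581,159.908) → (50.384,53.988).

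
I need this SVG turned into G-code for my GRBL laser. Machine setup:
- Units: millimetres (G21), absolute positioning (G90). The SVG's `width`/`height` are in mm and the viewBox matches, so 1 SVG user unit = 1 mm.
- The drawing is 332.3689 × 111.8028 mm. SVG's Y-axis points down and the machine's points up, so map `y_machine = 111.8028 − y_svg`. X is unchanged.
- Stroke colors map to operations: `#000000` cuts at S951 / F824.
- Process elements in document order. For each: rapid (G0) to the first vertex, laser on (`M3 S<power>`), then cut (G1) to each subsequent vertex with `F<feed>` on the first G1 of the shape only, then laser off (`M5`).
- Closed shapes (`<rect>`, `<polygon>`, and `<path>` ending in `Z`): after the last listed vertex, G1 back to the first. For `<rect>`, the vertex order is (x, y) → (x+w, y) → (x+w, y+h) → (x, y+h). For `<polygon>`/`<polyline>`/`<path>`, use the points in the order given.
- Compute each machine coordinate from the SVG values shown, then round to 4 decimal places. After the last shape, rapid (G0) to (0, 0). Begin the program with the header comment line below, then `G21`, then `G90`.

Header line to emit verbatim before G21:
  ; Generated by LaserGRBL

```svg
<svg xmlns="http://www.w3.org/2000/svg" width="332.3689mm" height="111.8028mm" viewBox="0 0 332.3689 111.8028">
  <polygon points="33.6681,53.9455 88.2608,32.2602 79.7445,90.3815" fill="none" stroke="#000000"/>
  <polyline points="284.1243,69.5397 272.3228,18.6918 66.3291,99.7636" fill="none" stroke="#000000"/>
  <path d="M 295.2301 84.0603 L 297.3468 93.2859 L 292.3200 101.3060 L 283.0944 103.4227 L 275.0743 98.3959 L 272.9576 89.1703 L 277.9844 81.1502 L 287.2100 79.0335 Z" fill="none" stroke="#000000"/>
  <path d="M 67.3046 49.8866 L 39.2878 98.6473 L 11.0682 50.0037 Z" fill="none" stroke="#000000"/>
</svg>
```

; Generated by LaserGRBL
G21
G90
G0 X33.6681 Y57.8573
M3 S951
G1 X88.2608 Y79.5426 F824
G1 X79.7445 Y21.4213
G1 X33.6681 Y57.8573
M5
G0 X284.1243 Y42.2631
M3 S951
G1 X272.3228 Y93.1110 F824
G1 X66.3291 Y12.0392
M5
G0 X295.2301 Y27.7425
M3 S951
G1 X297.3468 Y18.5169 F824
G1 X292.3200 Y10.4968
G1 X283.0944 Y8.3801
G1 X275.0743 Y13.4069
G1 X272.9576 Y22.6325
G1 X277.9844 Y30.6526
G1 X287.2100 Y32.7693
G1 X295.2301 Y27.7425
M5
G0 X67.3046 Y61.9162
M3 S951
G1 X39.2878 Y13.1555 F824
G1 X11.0682 Y61.7991
G1 X67.3046 Y61.9162
M5
G0 X0.0000 Y0.0000

viewBox `0 0 332.3689 111.8028` with mm width/height → 1 unit = 1 mm. Flip: y_m = 111.8028 − y_svg.

**Shape 1** — `<polygon>` regular polygon, stroke `#000000` → cut (S951, F824). Machine vertices: (33.6681,57.8573) → (88.2608,79.5426) → (79.7445,21.4213) → (33.6681,57.8573). Closed: final G1 returns to the first vertex.

**Shape 2** — `<polyline>` open polyline, stroke `#000000` → cut (S951, F824). Machine vertices: (284.1243,42.2631) → (272.3228,93.1110) → (66.3291,12.0392). Open path.

**Shape 3** — `<path>` regular polygon, stroke `#000000` → cut (S951, F824). Machine vertices: (295.2301,27.7425) → (297.3468,18.5169) → (292.3200,10.4968) → (283.0944,8.3801) → (275.0743,13.4069) → (272.9576,22.6325) → (277.9844,30.6526) → (287.2100,32.7693) → (295.2301,27.7425). Closed: final G1 returns to the first vertex.

**Shape 4** — `<path>` regular polygon, stroke `#000000` → cut (S951, F824). Machine vertices: (67.3046,61.9162) → (39.2878,13.1555) → (11.0682,61.7991) → (67.3046,61.9162). Closed: final G1 returns to the first vertex.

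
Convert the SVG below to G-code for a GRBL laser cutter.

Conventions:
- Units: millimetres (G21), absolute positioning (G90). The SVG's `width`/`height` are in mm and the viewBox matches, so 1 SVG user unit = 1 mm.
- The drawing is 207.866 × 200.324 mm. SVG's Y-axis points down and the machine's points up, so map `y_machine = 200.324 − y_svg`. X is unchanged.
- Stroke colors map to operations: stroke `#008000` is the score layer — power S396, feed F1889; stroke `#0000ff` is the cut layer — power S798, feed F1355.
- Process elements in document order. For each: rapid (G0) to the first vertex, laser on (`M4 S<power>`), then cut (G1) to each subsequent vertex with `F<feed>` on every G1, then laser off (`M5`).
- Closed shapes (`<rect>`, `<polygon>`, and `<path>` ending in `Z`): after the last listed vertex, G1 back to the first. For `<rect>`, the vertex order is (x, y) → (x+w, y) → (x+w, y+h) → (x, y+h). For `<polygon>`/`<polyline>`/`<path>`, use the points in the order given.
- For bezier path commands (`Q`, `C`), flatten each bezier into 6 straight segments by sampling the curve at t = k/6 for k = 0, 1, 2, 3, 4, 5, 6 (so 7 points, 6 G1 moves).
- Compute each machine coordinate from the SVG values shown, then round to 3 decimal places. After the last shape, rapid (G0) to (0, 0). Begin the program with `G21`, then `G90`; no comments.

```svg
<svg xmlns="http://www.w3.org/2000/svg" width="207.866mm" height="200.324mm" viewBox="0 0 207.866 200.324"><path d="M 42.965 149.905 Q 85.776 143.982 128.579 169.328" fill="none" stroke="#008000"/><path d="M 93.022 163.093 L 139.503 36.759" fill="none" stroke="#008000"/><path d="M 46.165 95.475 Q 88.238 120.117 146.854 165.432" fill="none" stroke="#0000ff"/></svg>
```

Since the viewBox matches the mm dimensions, user units are millimetres directly. The only transform is the Y-flip y_m = 200.324 − y_svg.

Shape 1 is a quadratic bezier drawn with `<path>`. Its stroke #008000 means score at S396, F1889. After flipping Y the toolpath is (42.965,50.419) → (57.235,51.525) → (71.505,50.893) → (85.774,48.525) → (100.043,44.419) → (114.311,38.576) → (128.579,30.996).

Shape 2 is a line segment drawn with `<path>`. Its stroke #008000 means score at S396, F1889. After flipping Y the toolpath is (93.022,37.231) → (139.503,163.565).

Shape 3 is a quadratic bezier drawn with `<path>`. Its stroke #0000ff means cut at S798, F1355. After flipping Y the toolpath is (46.165,104.849) → (60.649,96.061) → (76.052,86.124) → (92.374,75.039) → (109.615,62.805) → (127.775,49.423) → (146.854,34.892).

G21
G90
G0 X42.965 Y50.419
M4 S396
G1 X57.235 Y51.525 F1889
G1 X71.505 Y50.893 F1889
G1 X85.774 Y48.525 F1889
G1 X100.043 Y44.419 F1889
G1 X114.311 Y38.576 F1889
G1 X128.579 Y30.996 F1889
M5
G0 X93.022 Y37.231
M4 S396
G1 X139.503 Y163.565 F1889
M5
G0 X46.165 Y104.849
M4 S798
G1 X60.649 Y96.061 F1355
G1 X76.052 Y86.124 F1355
G1 X92.374 Y75.039 F1355
G1 X109.615 Y62.805 F1355
G1 X127.775 Y49.423 F1355
G1 X146.854 Y34.892 F1355
M5
G0 X0.000 Y0.000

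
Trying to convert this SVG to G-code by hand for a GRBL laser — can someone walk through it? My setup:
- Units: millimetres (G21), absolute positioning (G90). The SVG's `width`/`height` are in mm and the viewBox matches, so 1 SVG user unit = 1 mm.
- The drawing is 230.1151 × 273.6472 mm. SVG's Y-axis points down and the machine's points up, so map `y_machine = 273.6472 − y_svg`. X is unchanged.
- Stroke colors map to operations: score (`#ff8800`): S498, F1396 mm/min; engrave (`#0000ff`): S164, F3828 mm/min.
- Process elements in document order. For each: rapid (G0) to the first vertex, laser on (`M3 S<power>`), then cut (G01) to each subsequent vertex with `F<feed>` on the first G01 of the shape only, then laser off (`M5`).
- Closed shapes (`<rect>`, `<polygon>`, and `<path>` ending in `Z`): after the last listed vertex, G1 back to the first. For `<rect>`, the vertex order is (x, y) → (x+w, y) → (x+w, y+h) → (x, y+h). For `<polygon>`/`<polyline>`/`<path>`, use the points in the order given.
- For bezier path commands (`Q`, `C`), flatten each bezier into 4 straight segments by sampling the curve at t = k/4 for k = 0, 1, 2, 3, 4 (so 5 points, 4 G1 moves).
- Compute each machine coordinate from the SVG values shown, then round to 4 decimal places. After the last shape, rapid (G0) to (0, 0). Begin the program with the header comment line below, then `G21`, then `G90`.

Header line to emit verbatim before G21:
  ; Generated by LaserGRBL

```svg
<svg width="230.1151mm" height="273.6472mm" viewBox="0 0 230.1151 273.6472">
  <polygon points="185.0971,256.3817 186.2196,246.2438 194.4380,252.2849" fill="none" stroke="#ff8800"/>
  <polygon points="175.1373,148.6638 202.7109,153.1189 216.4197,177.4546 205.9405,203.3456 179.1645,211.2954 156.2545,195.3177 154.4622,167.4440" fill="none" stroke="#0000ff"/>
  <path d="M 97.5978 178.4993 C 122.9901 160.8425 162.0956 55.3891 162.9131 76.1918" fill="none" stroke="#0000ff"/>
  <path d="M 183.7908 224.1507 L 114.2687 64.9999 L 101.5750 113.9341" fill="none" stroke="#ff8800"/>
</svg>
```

1 u = 1 mm; y_m = 273.6472 − y.

[1] `<polygon>` regular polygon, #ff8800→score S498 F1396: (185.0971,17.2655) → (186.2196,27.4034) → (194.4380,21.3623) → (185.0971,17.2655) (closed)

[2] `<polygon>` regular polygon, #0000ff→engrave S164 F3828: (175.1373,124.9834) → (202.7109,120.5283) → (216.4197,96.1926) → (205.9405,70.3016) → (179.1645,62.3518) → (156.2545,78.3295) → (154.4622,106.2032) → (175.1373,124.9834) (closed)

[3] `<path>` cubic bezier, #0000ff→engrave S164 F3828: (97.5978,95.1479) → (118.4007,121.5078) → (139.4710,160.7240) → (155.9335,192.7290) → (162.9131,197.4554)

[4] `<path>` open polyline, #ff8800→score S498 F1396: (183.7908,49.4965) → (114.2687,208.6473) → (101.5750,159.7131)

; Generated by LaserGRBL
G21
G90
G0 X185.0971 Y17.2655
M3 S498
G01 X186.2196 Y27.4034 F1396
G01 X194.4380 Y21.3623
G01 X185.0971 Y17.2655
M5
G0 X175.1373 Y124.9834
M3 S164
G01 X202.7109 Y120.5283 F3828
G01 X216.4197 Y96.1926
G01 X205.9405 Y70.3016
G01 X179.1645 Y62.3518
G01 X156.2545 Y78.3295
G01 X154.4622 Y106.2032
G01 X175.1373 Y124.9834
M5
G0 X97.5978 Y95.1479
M3 S164
G01 X118.4007 Y121.5078 F3828
G01 X139.4710 Y160.7240
G01 X155.9335 Y192.7290
G01 X162.9131 Y197.4554
M5
G0 X183.7908 Y49.4965
M3 S498
G01 X114.2687 Y208.6473 F1396
G01 X101.5750 Y159.7131
M5
G0 X0.0000 Y0.0000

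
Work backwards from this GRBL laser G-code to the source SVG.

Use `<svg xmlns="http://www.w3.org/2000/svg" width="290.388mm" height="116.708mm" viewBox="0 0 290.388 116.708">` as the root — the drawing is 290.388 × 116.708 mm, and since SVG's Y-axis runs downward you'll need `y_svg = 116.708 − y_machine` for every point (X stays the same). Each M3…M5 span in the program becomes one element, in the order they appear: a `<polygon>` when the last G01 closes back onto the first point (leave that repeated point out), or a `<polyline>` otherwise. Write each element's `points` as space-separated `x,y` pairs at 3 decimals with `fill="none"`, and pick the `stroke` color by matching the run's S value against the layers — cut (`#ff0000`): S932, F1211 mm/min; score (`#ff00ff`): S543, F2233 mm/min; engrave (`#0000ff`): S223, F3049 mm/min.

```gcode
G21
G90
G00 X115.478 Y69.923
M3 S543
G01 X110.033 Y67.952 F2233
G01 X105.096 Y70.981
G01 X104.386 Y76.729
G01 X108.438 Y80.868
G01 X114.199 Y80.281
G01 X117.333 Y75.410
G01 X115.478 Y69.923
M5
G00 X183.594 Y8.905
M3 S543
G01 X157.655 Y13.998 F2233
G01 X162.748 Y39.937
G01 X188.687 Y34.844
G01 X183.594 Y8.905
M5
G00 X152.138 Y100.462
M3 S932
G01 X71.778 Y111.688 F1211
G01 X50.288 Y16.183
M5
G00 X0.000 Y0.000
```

y_svg = 116.708 − y_m.

[1] S543→`#ff00ff` (score); closed run; points: 115.478,46.785 110.033,48.756 105.096,45.727 104.386,39.979 108.438,35.840 114.199,36.427 117.333,41.298

[2] S543→`#ff00ff` (score); closed run; points: 183.594,107.803 157.655,102.710 162.748,76.771 188.687,81.864

[3] S932→`#ff0000` (cut); open run; points: 152.138,16.246 71.778,5.020 50.288,100.525

<svg xmlns="http://www.w3.org/2000/svg" width="290.388mm" height="116.708mm" viewBox="0 0 290.388 116.708">
  <polygon points="115.478,46.785 110.033,48.756 105.096,45.727 104.386,39.979 108.438,35.840 114.199,36.427 117.333,41.298" fill="none" stroke="#ff00ff"/>
  <polygon points="183.594,107.803 157.655,102.710 162.748,76.771 188.687,81.864" fill="none" stroke="#ff00ff"/>
  <polyline points="152.138,16.246 71.778,5.020 50.288,100.525" fill="none" stroke="#ff0000"/>
</svg>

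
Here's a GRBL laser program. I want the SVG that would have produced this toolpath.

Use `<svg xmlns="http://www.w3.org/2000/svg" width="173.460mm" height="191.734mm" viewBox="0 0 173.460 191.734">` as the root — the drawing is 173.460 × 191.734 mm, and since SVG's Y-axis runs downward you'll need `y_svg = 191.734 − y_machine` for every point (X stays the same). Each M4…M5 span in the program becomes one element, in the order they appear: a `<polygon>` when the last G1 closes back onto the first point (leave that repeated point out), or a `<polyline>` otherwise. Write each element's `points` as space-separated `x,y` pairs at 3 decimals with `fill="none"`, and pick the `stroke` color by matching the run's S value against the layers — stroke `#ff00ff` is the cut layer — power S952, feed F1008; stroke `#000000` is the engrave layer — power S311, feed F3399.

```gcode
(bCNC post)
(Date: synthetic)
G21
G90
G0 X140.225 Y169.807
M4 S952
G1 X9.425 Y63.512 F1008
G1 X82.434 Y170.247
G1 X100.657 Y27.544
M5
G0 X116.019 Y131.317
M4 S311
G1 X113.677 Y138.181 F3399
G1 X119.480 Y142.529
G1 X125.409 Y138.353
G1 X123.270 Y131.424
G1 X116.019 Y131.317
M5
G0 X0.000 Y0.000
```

<svg xmlns="http://www.w3.org/2000/svg" width="173.460mm" height="191.734mm" viewBox="0 0 173.460 191.734">
  <polyline points="140.225,21.927 9.425,128.222 82.434,21.487 100.657,164.190" fill="none" stroke="#ff00ff"/>
  <polygon points="116.019,60.417 113.677,53.553 119.480,49.205 125.409,53.381 123.270,60.310" fill="none" stroke="#000000"/>
</svg>

Machine Y-up, SVG Y-down with viewBox height 191.734, so y_svg = 191.734 − y_machine; X carries over.

Run 1: S952 ⇒ cut layer `#ff00ff`. The run is open, so emit a `<polyline>` with points (Y-flipped): 140.225,21.927 9.425,128.222 82.434,21.487 100.657,164.190.

Run 2: power S311 maps to stroke `#000000` (engrave). The run returns to its start, so emit a `<polygon>` with points (Y-flipped): 116.019,60.417 113.677,53.553 119.480,49.205 125.409,53.381 123.270,60.310.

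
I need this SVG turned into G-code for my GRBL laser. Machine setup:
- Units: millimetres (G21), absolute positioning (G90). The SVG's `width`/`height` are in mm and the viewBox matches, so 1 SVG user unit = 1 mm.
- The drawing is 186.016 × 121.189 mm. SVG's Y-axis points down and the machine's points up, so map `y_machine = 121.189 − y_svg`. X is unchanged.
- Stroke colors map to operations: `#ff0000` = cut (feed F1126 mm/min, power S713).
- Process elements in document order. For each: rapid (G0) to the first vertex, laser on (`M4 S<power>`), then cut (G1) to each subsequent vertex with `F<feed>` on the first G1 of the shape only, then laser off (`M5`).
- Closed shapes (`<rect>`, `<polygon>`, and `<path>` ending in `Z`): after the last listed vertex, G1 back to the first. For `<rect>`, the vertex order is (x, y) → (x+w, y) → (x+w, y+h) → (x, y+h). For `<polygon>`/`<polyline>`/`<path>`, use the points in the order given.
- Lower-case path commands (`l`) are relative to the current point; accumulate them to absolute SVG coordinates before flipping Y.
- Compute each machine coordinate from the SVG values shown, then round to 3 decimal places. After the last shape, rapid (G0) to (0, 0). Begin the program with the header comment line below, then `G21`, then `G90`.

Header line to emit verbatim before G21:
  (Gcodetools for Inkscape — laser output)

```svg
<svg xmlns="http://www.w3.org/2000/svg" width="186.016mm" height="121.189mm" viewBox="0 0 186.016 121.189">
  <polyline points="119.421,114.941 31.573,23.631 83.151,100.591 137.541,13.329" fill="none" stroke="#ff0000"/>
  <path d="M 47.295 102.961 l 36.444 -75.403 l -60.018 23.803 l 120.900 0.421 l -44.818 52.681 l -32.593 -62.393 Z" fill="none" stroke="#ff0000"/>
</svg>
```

(Gcodetools for Inkscape — laser output)
G21
G90
G0 X119.421 Y6.248
M4 S713
G1 X31.573 Y97.558 F1126
G1 X83.151 Y20.598
G1 X137.541 Y107.860
M5
G0 X47.295 Y18.228
M4 S713
G1 X83.739 Y93.631 F1126
G1 X23.721 Y69.828
G1 X144.621 Y69.407
G1 X99.803 Y16.726
G1 X67.210 Y79.119
G1 X47.295 Y18.228
M5
G0 X0.000 Y0.000

viewBox `0 0 186.016 121.189` with mm width/height → 1 unit = 1 mm. Flip: y_m = 121.189 − y_svg.

**Shape 1** — `<polyline>` open polyline, stroke `#ff0000` → cut (S713, F1126). Machine vertices: (119.421,6.248) → (31.573,97.558) → (83.151,20.598) → (137.541,107.860). Open path.

**Shape 2** — `<path>` closed polygon, stroke `#ff0000` → cut (S713, F1126). Machine vertices: (47.295,18.228) → (83.739,93.631) → (23.721,69.828) → (144.621,69.407) → (99.803,16.726) → (67.210,79.119) → (47.295,18.228). Closed: final G1 returns to the first vertex.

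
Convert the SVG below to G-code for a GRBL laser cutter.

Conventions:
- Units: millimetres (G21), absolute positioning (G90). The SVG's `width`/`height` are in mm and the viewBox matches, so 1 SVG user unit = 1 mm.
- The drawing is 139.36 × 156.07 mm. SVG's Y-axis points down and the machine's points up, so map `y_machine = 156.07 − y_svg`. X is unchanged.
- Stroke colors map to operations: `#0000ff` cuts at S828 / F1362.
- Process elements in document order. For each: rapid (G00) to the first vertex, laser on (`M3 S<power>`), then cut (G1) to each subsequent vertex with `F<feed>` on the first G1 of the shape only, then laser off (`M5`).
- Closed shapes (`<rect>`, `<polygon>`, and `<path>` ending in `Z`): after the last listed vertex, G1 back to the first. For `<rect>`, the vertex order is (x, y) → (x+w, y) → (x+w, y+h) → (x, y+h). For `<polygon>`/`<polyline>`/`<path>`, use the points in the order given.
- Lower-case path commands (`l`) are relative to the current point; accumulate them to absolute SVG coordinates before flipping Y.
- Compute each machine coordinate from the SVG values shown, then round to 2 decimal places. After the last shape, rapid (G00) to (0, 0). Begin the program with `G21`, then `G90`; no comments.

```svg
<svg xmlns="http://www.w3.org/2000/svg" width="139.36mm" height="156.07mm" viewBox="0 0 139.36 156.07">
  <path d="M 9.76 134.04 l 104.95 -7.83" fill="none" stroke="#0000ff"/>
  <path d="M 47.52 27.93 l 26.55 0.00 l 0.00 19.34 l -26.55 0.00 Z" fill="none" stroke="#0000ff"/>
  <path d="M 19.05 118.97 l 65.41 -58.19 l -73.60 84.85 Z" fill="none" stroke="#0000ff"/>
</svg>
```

Since the viewBox matches the mm dimensions, user units are millimetres directly. The only transform is the Y-flip y_m = 156.07 − y_svg.

Shape 1 is a line segment drawn with `<path>`. Its stroke #0000ff means cut at S828, F1362. After flipping Y the toolpath is (9.76,22.03) → (114.71,29.86).

Shape 2 is a rectangle drawn with `<path>`. Its stroke #0000ff means cut at S828, F1362. After flipping Y the toolpath is (47.52,128.14) → (74.07,128.14) → (74.07,108.80) → (47.52,108.80) → (47.52,128.14), returning to the start.

Shape 3 is a closed polygon drawn with `<path>`. Its stroke #0000ff means cut at S828, F1362. After flipping Y the toolpath is (19.05,37.10) → (84.46,95.29) → (10.86,10.44) → (19.05,37.10), returning to the start.

G21
G90
G00 X9.76 Y22.03
M3 S828
G1 X114.71 Y29.86 F1362
M5
G00 X47.52 Y128.14
M3 S828
G1 X74.07 Y128.14 F1362
G1 X74.07 Y108.80
G1 X47.52 Y108.80
G1 X47.52 Y128.14
M5
G00 X19.05 Y37.10
M3 S828
G1 X84.46 Y95.29 F1362
G1 X10.86 Y10.44
G1 X19.05 Y37.10
M5
G00 X0.00 Y0.00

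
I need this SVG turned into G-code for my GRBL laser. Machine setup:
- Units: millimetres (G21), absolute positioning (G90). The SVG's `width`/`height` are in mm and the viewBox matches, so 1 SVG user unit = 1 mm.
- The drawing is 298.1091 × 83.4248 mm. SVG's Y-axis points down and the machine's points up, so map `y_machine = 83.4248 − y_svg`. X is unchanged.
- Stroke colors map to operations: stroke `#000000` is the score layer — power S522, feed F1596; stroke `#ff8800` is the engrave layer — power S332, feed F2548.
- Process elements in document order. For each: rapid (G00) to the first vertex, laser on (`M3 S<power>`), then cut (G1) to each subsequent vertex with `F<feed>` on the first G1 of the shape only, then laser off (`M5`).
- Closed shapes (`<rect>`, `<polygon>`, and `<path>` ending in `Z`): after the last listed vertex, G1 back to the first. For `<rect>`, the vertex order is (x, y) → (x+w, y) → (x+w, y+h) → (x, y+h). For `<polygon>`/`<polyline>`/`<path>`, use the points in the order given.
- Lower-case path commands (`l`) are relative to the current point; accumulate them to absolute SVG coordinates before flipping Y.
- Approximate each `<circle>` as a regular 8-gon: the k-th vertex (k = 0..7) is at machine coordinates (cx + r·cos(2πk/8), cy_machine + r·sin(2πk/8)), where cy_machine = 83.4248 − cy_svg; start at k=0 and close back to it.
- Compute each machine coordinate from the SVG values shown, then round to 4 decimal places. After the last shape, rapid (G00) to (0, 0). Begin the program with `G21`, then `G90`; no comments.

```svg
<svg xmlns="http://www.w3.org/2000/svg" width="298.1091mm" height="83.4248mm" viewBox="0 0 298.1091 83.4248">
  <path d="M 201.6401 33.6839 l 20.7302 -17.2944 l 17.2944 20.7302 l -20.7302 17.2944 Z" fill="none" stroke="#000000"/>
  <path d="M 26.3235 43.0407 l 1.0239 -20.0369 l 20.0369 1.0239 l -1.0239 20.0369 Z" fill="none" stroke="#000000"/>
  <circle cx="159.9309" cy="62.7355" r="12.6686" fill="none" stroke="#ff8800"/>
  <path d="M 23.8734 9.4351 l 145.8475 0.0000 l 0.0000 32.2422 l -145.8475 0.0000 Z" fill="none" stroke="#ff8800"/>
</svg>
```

G21
G90
G00 X201.6401 Y49.7409
M3 S522
G1 X222.3703 Y67.0353 F1596
G1 X239.6647 Y46.3051
G1 X218.9345 Y29.0107
G1 X201.6401 Y49.7409
M5
G00 X26.3235 Y40.3841
M3 S522
G1 X27.3474 Y60.4210 F1596
G1 X47.3843 Y59.3971
G1 X46.3604 Y39.3602
G1 X26.3235 Y40.3841
M5
G00 X172.5995 Y20.6893
M3 S332
G1 X168.8890 Y29.6474 F2548
G1 X159.9309 Y33.3579
G1 X150.9728 Y29.6474
G1 X147.2623 Y20.6893
G1 X150.9728 Y11.7312
G1 X159.9309 Y8.0207
G1 X168.8890 Y11.7312
G1 X172.5995 Y20.6893
M5
G00 X23.8734 Y73.9897
M3 S332
G1 X169.7209 Y73.9897 F2548
G1 X169.7209 Y41.7475
G1 X23.8734 Y41.7475
G1 X23.8734 Y73.9897
M5
G00 X0.0000 Y0.0000

viewBox `0 0 298.1091 83.4248` with mm width/height → 1 unit = 1 mm. Flip: y_m = 83.4248 − y_svg.

**Shape 1** — `<path>` regular polygon, stroke `#000000` → score (S522, F1596). Machine vertices: (201.6401,49.7409) → (222.3703,67.0353) → (239.6647,46.3051) → (218.9345,29.0107) → (201.6401,49.7409). Closed: final G1 returns to the first vertex.

**Shape 2** — `<path>` regular polygon, stroke `#000000` → score (S522, F1596). Machine vertices: (26.3235,40.3841) → (27.3474,60.4210) → (47.3843,59.3971) → (46.3604,39.3602) → (26.3235,40.3841). Closed: final G1 returns to the first vertex.

**Shape 3** — `<circle>` circle, stroke `#ff8800` → engrave (S332, F2548). Machine vertices: (172.5995,20.6893) → (168.8890,29.6474) → (159.9309,33.3579) → (150.9728,29.6474) → (147.2623,20.6893) → (150.9728,11.7312) → (159.9309,8.0207) → (168.8890,11.7312) → (172.5995,20.6893). Closed: final G1 returns to the first vertex.

**Shape 4** — `<path>` rectangle, stroke `#ff8800` → engrave (S332, F2548). Machine vertices: (23.8734,73.9897) → (169.7209,73.9897) → (169.7209,41.7475) → (23.8734,41.7475) → (23.8734,73.9897). Closed: final G1 returns to the first vertex.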